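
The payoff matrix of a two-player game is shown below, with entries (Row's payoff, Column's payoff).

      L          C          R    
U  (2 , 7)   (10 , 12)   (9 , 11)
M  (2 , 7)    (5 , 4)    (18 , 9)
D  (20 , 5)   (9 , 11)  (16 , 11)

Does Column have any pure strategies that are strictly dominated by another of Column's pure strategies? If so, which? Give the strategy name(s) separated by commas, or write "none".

L

R strictly dominates L — U: 11>7, M: 9>7, D: 11>5.
C is not dominated — it holds its own against L at U (12>7); R at U (12>11).
Nothing dominates R: L at U (11>7); C at M (9>4).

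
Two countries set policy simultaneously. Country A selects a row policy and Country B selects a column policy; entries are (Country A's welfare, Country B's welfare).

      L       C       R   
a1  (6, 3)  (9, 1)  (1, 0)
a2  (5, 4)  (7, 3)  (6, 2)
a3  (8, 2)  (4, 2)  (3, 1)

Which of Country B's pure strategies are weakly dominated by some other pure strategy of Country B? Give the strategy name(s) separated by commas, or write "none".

L: no other strategy beats it everywhere (C at a1 (3>1); R at a1 (3>0)).
C is weakly dominated by L (a1: 3>1, a2: 4>3, a3: 2=2).
R is weakly dominated by L (a1: 3>0, a2: 4>2, a3: 2>1).

C, R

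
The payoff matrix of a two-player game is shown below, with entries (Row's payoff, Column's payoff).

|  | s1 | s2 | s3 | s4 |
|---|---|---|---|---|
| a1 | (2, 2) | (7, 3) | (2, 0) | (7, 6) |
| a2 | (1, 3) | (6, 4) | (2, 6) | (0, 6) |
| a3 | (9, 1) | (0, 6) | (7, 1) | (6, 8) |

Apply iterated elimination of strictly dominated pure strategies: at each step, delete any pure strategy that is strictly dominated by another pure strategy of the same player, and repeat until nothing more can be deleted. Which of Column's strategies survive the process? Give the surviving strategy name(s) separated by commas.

Column s1 is eliminated: s2 beats it against every remaining row (a1: 3>2, a2: 4>3, a3: 6>1).
Column s2 is eliminated: s4 beats it against every remaining row (a1: 6>3, a2: 6>4, a3: 8>6).
Row's strategy a2 is strictly dominated by a3 (s3: 7>2, s4: 6>0) and is removed.
Column s3 is eliminated: s4 beats it against every remaining row (a1: 6>0, a3: 8>1).
Row's strategy a3 is strictly dominated by a1 (s4: 7>6) and is removed.
Among the remaining strategies, none is strictly dominated by another pure strategy of the same player, so the elimination stops.
Surviving strategies — Row: {a1}; Column: {s4}.

s4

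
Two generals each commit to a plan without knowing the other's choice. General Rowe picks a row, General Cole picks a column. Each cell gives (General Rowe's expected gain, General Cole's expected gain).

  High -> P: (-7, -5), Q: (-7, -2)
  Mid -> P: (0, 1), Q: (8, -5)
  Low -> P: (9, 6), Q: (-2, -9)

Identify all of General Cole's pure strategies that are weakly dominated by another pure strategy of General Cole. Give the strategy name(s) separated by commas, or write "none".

P is not dominated — it holds its own against Q at Mid (1>-5).
Q is not dominated — it holds its own against P at High (-2>-5).

none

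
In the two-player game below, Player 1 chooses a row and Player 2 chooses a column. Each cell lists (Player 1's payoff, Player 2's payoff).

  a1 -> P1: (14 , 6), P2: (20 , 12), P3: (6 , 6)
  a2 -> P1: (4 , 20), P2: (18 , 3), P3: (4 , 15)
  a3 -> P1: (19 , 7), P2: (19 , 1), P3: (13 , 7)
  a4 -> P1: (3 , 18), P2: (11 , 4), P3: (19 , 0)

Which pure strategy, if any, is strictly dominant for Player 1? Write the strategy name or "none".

a1 fails to dominate a3 at P1 (14<19).
a2 fails to dominate a1 at P1 (4<14).
a3 fails to dominate a1 at P2 (19<20).
a4 fails to dominate a1 at P1 (3<14).
No single strategy dominates all the others.

none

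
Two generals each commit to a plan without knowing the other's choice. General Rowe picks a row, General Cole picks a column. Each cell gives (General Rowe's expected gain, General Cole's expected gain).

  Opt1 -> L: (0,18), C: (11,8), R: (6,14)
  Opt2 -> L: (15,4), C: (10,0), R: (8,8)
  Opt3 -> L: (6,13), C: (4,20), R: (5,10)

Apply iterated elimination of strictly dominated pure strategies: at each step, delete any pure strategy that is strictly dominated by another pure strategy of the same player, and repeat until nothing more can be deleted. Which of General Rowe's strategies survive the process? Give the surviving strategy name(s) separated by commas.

Opt2

For General Rowe, Opt2 strictly dominates Opt3 on the remaining columns (L: 15>6, C: 10>4, R: 8>5); eliminate Opt3.
Column C is eliminated: L beats it against every remaining row (Opt1: 18>8, Opt2: 4>0).
Row Opt1 is eliminated: Opt2 beats it against every remaining column (L: 15>0, R: 8>6).
Column L is eliminated: R beats it against every remaining row (Opt2: 8>4).
Among the remaining strategies, none is strictly dominated by another pure strategy of the same player, so the elimination stops.
Surviving strategies — General Rowe: {Opt2}; General Cole: {R}.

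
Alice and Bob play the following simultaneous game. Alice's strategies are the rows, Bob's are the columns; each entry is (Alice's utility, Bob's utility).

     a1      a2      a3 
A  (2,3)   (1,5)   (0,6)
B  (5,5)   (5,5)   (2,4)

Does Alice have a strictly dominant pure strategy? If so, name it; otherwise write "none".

B vs A: a1: 5>2, a2: 5>1, a3: 2>0.
B strictly beats every other strategy against every opponent action, so it is strictly dominant.

B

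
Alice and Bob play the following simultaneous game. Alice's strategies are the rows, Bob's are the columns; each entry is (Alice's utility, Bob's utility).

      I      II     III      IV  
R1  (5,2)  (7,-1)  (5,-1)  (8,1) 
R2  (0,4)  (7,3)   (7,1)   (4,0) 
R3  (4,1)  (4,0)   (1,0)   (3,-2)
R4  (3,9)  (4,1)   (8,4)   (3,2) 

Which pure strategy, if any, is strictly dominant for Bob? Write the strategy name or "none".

I

I vs II: R1: 2>-1, R2: 4>3, R3: 1>0, R4: 9>1.
I vs III: R1: 2>-1, R2: 4>1, R3: 1>0, R4: 9>4.
I vs IV: R1: 2>1, R2: 4>0, R3: 1>-2, R4: 9>2.
I strictly beats every other strategy against every opponent action, so it is strictly dominant.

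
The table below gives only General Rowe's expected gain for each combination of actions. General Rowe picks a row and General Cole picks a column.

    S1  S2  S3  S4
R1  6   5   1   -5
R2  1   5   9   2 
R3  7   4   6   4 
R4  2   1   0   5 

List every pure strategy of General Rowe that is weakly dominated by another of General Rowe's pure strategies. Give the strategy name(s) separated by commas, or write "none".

none

Nothing dominates R1: R2 at S1 (6>1); R3 at S2 (5>4); R4 at S1 (6>2).
Nothing dominates R2: R1 at S3 (9>1); R3 at S2 (5>4); R4 at S2 (5>1).
R3: no other strategy beats it everywhere (R1 at S1 (7>6); R2 at S1 (7>1); R4 at S1 (7>2)).
Nothing dominates R4: R1 at S4 (5>-5); R2 at S1 (2>1); R3 at S4 (5>4).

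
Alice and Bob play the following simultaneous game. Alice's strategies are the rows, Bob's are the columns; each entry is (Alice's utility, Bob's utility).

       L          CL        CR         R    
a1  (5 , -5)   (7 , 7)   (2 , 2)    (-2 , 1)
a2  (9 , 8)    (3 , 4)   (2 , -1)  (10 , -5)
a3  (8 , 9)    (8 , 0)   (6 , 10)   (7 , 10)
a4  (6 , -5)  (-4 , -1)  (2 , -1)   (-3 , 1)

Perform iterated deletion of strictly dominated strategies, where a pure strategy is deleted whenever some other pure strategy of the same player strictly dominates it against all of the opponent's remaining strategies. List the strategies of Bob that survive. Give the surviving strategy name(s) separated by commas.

Alice's strategy a1 is strictly dominated by a3 (L: 8>5, CL: 8>7, CR: 6>2, R: 7>-2) and is removed.
For Alice, a3 strictly dominates a4 on the remaining columns (L: 8>6, CL: 8>-4, CR: 6>2, R: 7>-3); eliminate a4.
Bob's strategy CL is strictly dominated by L (a2: 8>4, a3: 9>0) and is removed.
Among the remaining strategies, none is strictly dominated by another pure strategy of the same player, so the elimination stops.
Surviving strategies — Alice: {a2, a3}; Bob: {L, CR, R}.

L, CR, R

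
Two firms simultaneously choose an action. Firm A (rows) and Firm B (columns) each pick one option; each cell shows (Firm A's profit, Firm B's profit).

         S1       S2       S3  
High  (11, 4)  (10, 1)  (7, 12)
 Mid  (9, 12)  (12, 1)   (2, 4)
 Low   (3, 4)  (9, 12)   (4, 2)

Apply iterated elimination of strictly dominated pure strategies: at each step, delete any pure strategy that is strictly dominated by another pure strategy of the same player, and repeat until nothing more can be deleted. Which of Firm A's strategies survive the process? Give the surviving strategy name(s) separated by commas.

Firm A's strategy Low is strictly dominated by High (S1: 11>3, S2: 10>9, S3: 7>4) and is removed.
For Firm B, S1 strictly dominates S2 on the remaining rows (High: 4>1, Mid: 12>1); eliminate S2.
Firm A's strategy Mid is strictly dominated by High (S1: 11>9, S3: 7>2) and is removed.
Column S1 is eliminated: S3 beats it against every remaining row (High: 12>4).
Among the remaining strategies, none is strictly dominated by another pure strategy of the same player, so the elimination stops.
Surviving strategies — Firm A: {High}; Firm B: {S3}.

High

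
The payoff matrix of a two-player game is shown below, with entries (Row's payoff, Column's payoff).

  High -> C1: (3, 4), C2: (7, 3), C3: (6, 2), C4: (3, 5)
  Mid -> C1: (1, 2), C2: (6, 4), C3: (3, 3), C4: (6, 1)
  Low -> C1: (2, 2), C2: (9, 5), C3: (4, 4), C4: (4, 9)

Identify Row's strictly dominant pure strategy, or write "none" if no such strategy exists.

High fails to dominate Mid at C4 (3<6).
Mid fails to dominate High at C1 (1<3).
Low fails to dominate High at C1 (2<3).
No single strategy dominates all the others.

none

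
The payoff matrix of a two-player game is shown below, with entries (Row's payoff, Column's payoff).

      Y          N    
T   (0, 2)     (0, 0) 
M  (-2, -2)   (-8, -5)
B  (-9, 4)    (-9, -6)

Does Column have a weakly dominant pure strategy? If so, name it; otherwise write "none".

Y vs N: T: 2>0, M: -2>-5, B: 4>-6.
Y is at least as good as every other strategy against every opponent action, so it is weakly dominant.

Y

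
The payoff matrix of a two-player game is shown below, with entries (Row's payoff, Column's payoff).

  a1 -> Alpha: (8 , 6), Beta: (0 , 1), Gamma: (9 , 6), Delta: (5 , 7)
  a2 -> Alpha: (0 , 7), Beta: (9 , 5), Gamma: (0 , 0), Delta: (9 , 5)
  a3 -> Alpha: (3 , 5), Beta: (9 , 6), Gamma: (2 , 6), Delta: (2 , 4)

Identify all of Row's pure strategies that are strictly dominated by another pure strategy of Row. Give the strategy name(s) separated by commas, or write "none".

none

a1 is not dominated — it holds its own against a2 at Alpha (8>0); a3 at Alpha (8>3).
Nothing dominates a2: a1 at Beta (9>0); a3 at Beta (9=9).
a3: no other strategy beats it everywhere (a1 at Beta (9>0); a2 at Alpha (3>0)).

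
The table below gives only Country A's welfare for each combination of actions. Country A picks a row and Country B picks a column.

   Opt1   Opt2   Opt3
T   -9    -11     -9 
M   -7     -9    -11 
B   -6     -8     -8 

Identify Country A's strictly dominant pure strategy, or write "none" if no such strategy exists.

B

B vs T: Opt1: -6>-9, Opt2: -8>-11, Opt3: -8>-9.
B vs M: Opt1: -6>-7, Opt2: -8>-9, Opt3: -8>-11.
B strictly beats every other strategy against every opponent action, so it is strictly dominant.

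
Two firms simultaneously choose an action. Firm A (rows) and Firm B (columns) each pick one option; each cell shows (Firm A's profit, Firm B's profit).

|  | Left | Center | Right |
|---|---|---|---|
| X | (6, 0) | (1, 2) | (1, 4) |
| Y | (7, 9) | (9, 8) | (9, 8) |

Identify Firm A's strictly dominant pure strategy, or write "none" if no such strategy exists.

Y

Y vs X: Left: 7>6, Center: 9>1, Right: 9>1.
Y strictly beats every other strategy against every opponent action, so it is strictly dominant.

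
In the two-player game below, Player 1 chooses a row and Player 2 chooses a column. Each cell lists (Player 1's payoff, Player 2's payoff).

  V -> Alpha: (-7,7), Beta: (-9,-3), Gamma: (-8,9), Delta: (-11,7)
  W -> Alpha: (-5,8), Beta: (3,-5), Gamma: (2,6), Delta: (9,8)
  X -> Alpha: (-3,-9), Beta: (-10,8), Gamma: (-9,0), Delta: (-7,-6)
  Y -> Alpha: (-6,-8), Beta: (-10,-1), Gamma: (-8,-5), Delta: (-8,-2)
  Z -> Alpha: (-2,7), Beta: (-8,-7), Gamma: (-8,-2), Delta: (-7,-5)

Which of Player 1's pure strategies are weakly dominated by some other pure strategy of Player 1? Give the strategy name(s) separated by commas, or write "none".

W weakly dominates V — Alpha: -5>-7, Beta: 3>-9, Gamma: 2>-8, Delta: 9>-11.
W is not dominated — it holds its own against V at Alpha (-5>-7); X at Beta (3>-10); Y at Alpha (-5>-6); Z at Beta (3>-8).
X is weakly dominated by Z (Alpha: -2>-3, Beta: -8>-10, Gamma: -8>-9, Delta: -7=-7).
Y: dominated, since W does at least as well everywhere (Alpha: -5>-6, Beta: 3>-10, Gamma: 2>-8, Delta: 9>-8).
Z is not dominated — it holds its own against V at Alpha (-2>-7); W at Alpha (-2>-5); X at Alpha (-2>-3); Y at Alpha (-2>-6).

V, X, Y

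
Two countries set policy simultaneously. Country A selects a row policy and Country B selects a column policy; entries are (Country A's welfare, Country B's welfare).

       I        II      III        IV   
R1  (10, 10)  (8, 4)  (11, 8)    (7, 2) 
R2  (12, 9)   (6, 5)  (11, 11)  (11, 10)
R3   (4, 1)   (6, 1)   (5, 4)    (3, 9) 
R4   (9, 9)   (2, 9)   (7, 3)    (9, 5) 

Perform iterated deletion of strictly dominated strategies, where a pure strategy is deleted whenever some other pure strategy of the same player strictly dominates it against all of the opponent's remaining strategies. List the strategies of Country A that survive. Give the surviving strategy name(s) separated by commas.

R1, R2

For Country A, R1 strictly dominates R3 on the remaining columns (I: 10>4, II: 8>6, III: 11>5, IV: 7>3); eliminate R3.
For Country A, R2 strictly dominates R4 on the remaining columns (I: 12>9, II: 6>2, III: 11>7, IV: 11>9); eliminate R4.
For Country B, I strictly dominates II on the remaining rows (R1: 10>4, R2: 9>5); eliminate II.
Country B's strategy IV is strictly dominated by III (R1: 8>2, R2: 11>10) and is removed.
Among the remaining strategies, none is strictly dominated by another pure strategy of the same player, so the elimination stops.
Surviving strategies — Country A: {R1, R2}; Country B: {I, III}.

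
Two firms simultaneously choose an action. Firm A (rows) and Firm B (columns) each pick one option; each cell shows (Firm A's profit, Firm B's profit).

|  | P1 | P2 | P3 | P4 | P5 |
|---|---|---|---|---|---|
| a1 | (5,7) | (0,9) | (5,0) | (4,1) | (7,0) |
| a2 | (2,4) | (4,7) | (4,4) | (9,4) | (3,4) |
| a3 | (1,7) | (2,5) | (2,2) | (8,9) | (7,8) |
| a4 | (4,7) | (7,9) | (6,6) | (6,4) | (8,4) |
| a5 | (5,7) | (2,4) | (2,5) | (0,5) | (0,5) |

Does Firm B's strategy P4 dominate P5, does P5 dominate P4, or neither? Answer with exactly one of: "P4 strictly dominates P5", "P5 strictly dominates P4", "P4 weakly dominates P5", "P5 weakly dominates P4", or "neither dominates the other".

P4 weakly dominates P5

Compare P4 to P5 across each opponent action: a1: 1>0, a2: 4=4, a3: 9>8, a4: 4=4, a5: 5=5.
P4 is at least as good everywhere and strictly better somewhere (tied only at a2, a4, a5), so P4 weakly but not strictly dominates P5.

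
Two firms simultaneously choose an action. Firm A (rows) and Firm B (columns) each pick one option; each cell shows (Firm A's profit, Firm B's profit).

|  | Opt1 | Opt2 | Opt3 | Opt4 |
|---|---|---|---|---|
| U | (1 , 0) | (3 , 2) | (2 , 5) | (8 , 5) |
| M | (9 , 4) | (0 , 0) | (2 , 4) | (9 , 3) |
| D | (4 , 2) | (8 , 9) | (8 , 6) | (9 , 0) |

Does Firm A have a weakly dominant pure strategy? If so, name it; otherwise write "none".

none

U fails to dominate M at Opt1 (1<9).
M fails to dominate U at Opt2 (0<3).
D fails to dominate M at Opt1 (4<9).
No single strategy dominates all the others.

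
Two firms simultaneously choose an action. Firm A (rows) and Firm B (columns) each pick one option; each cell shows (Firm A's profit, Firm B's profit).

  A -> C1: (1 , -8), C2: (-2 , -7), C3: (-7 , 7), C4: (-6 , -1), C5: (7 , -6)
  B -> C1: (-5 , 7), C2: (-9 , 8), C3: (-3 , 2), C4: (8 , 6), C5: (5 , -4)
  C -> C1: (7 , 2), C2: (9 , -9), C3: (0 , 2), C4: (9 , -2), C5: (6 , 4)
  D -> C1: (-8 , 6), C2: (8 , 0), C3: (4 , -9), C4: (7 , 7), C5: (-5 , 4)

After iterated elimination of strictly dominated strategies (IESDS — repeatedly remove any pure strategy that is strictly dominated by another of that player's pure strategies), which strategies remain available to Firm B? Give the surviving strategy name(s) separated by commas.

Firm A's strategy B is strictly dominated by C (C1: 7>-5, C2: 9>-9, C3: 0>-3, C4: 9>8, C5: 6>5) and is removed.
Column C2 is eliminated: C4 beats it against every remaining row (A: -1>-7, C: -2>-9, D: 7>0).
Among the remaining strategies, none is strictly dominated by another pure strategy of the same player, so the elimination stops.
Surviving strategies — Firm A: {A, C, D}; Firm B: {C1, C3, C4, C5}.

C1, C3, C4, C5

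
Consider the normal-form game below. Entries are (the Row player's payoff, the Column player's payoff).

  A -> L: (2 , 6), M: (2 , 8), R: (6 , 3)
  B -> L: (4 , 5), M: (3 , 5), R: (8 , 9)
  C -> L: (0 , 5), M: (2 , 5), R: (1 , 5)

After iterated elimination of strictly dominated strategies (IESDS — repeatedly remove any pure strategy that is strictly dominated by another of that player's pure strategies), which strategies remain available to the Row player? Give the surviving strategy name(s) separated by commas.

B

The Row player's strategy A is strictly dominated by B (L: 4>2, M: 3>2, R: 8>6) and is removed.
The Row player's strategy C is strictly dominated by B (L: 4>0, M: 3>2, R: 8>1) and is removed.
Column L is eliminated: R beats it against every remaining row (B: 9>5).
Column M is eliminated: R beats it against every remaining row (B: 9>5).
Among the remaining strategies, none is strictly dominated by another pure strategy of the same player, so the elimination stops.
Surviving strategies — the Row player: {B}; the Column player: {R}.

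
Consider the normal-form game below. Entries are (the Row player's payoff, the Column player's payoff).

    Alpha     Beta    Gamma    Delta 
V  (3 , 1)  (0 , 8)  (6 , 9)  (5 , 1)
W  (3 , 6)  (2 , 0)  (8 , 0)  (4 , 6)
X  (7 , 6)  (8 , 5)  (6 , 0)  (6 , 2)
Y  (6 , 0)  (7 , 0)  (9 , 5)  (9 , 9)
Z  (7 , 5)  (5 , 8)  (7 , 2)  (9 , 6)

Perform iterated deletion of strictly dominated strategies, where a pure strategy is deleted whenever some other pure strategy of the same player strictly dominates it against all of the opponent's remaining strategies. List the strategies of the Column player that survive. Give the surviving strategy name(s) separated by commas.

Alpha, Beta, Delta

Row V is eliminated: Y beats it against every remaining column (Alpha: 6>3, Beta: 7>0, Gamma: 9>6, Delta: 9>5).
Row W is eliminated: Y beats it against every remaining column (Alpha: 6>3, Beta: 7>2, Gamma: 9>8, Delta: 9>4).
The Column player's strategy Gamma is strictly dominated by Delta (X: 2>0, Y: 9>5, Z: 6>2) and is removed.
Among the remaining strategies, none is strictly dominated by another pure strategy of the same player, so the elimination stops.
Surviving strategies — the Row player: {X, Y, Z}; the Column player: {Alpha, Beta, Delta}.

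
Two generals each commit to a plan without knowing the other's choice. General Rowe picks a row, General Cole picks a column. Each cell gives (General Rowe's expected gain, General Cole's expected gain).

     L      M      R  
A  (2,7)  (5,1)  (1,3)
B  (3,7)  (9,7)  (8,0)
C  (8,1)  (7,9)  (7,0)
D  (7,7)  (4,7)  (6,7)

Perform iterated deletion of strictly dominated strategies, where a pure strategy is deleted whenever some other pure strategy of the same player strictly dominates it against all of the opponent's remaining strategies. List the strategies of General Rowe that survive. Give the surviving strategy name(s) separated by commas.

B, C

General Rowe's strategy A is strictly dominated by B (L: 3>2, M: 9>5, R: 8>1) and is removed.
General Rowe's strategy D is strictly dominated by C (L: 8>7, M: 7>4, R: 7>6) and is removed.
Column R is eliminated: L beats it against every remaining row (B: 7>0, C: 1>0).
Among the remaining strategies, none is strictly dominated by another pure strategy of the same player, so the elimination stops.
Surviving strategies — General Rowe: {B, C}; General Cole: {L, M}.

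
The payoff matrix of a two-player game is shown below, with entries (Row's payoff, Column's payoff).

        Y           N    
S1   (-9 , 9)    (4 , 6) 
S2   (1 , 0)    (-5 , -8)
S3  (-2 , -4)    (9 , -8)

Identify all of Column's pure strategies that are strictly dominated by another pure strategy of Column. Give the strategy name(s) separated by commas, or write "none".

N

Y is not dominated — it holds its own against N at S1 (9>6).
N: dominated, since Y does at least as well everywhere (S1: 9>6, S2: 0>-8, S3: -4>-8).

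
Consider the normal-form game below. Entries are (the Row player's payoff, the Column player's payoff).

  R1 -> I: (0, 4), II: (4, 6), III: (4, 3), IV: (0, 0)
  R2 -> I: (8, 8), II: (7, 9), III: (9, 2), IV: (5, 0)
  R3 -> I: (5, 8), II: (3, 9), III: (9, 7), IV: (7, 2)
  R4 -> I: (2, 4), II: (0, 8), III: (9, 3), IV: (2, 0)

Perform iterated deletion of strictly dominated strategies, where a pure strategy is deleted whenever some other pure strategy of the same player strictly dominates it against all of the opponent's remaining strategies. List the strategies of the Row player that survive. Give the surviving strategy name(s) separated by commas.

R2

Row R1 is eliminated: R2 beats it against every remaining column (I: 8>0, II: 7>4, III: 9>4, IV: 5>0).
Column I is eliminated: II beats it against every remaining row (R2: 9>8, R3: 9>8, R4: 8>4).
For the Column player, II strictly dominates III on the remaining rows (R2: 9>2, R3: 9>7, R4: 8>3); eliminate III.
The Row player's strategy R4 is strictly dominated by R2 (II: 7>0, IV: 5>2) and is removed.
Column IV is eliminated: II beats it against every remaining row (R2: 9>0, R3: 9>2).
The Row player's strategy R3 is strictly dominated by R2 (II: 7>3) and is removed.
Among the remaining strategies, none is strictly dominated by another pure strategy of the same player, so the elimination stops.
Surviving strategies — the Row player: {R2}; the Column player: {II}.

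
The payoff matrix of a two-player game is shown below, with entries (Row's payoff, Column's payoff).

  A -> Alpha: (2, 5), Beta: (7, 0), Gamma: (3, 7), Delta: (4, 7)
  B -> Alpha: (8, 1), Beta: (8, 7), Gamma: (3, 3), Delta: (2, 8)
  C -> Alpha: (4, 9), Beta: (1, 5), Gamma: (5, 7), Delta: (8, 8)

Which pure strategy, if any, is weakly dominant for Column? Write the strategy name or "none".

none

Alpha fails to dominate Beta at B (1<7).
Beta fails to dominate Alpha at A (0<5).
Gamma fails to dominate Alpha at C (7<9).
Delta fails to dominate Alpha at C (8<9).
No single strategy dominates all the others.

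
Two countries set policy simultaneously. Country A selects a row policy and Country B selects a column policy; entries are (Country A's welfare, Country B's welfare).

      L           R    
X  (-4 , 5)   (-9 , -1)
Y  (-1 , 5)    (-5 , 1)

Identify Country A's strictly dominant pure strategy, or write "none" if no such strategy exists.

Y

Y vs X: L: -1>-4, R: -5>-9.
Y strictly beats every other strategy against every opponent action, so it is strictly dominant.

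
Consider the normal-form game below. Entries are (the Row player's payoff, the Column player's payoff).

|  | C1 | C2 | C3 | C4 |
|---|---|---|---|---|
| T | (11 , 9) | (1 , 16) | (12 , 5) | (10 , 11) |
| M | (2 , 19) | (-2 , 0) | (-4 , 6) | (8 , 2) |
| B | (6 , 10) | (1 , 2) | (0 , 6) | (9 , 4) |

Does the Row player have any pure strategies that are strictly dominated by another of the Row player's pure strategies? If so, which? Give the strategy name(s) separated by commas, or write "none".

M

T: no other strategy beats it everywhere (M at C1 (11>2); B at C1 (11>6)).
M: dominated, since T does at least as well everywhere (C1: 11>2, C2: 1>-2, C3: 12>-4, C4: 10>8).
B is not dominated — it holds its own against T at C2 (1=1); M at C1 (6>2).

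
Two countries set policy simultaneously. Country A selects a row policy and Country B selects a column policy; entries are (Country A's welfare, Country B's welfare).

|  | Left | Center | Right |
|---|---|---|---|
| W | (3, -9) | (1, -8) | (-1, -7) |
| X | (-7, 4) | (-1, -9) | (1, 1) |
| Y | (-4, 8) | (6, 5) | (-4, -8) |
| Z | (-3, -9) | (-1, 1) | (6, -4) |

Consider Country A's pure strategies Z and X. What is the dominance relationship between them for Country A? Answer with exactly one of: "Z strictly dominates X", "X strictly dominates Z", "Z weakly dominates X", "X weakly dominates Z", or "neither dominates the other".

Compare Z to X across each choice by Country B: Left: -3>-7, Center: -1=-1, Right: 6>1.
Z is at least as good everywhere and strictly better somewhere (tied only at Center), so Z weakly but not strictly dominates X.

Z weakly dominates X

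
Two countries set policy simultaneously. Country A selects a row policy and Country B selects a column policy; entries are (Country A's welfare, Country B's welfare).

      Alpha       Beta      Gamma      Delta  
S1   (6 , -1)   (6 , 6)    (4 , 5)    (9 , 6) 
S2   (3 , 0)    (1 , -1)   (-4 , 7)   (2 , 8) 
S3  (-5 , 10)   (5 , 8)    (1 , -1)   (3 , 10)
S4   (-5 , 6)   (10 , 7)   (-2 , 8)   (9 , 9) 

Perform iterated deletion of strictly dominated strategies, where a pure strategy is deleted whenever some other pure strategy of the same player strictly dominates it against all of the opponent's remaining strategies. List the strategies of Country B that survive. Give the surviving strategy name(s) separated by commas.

For Country A, S1 strictly dominates S2 on the remaining columns (Alpha: 6>3, Beta: 6>1, Gamma: 4>-4, Delta: 9>2); eliminate S2.
Row S3 is eliminated: S1 beats it against every remaining column (Alpha: 6>-5, Beta: 6>5, Gamma: 4>1, Delta: 9>3).
Country B's strategy Alpha is strictly dominated by Beta (S1: 6>-1, S4: 7>6) and is removed.
For Country B, Delta strictly dominates Gamma on the remaining rows (S1: 6>5, S4: 9>8); eliminate Gamma.
Among the remaining strategies, none is strictly dominated by another pure strategy of the same player, so the elimination stops.
Surviving strategies — Country A: {S1, S4}; Country B: {Beta, Delta}.

Beta, Delta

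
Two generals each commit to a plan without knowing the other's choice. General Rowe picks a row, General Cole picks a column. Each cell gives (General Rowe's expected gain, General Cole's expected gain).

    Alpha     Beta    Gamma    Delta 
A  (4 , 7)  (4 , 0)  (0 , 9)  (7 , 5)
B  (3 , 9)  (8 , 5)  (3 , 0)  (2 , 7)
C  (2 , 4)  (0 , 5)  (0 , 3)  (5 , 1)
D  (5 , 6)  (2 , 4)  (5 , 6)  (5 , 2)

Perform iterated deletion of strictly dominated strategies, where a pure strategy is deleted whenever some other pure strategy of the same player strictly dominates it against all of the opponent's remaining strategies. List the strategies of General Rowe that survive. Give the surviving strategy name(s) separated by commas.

D

For General Cole, Alpha strictly dominates Delta on the remaining rows (A: 7>5, B: 9>7, C: 4>1, D: 6>2); eliminate Delta.
General Rowe's strategy C is strictly dominated by B (Alpha: 3>2, Beta: 8>0, Gamma: 3>0) and is removed.
General Cole's strategy Beta is strictly dominated by Alpha (A: 7>0, B: 9>5, D: 6>4) and is removed.
For General Rowe, D strictly dominates A on the remaining columns (Alpha: 5>4, Gamma: 5>0); eliminate A.
General Rowe's strategy B is strictly dominated by D (Alpha: 5>3, Gamma: 5>3) and is removed.
Among the remaining strategies, none is strictly dominated by another pure strategy of the same player, so the elimination stops.
Surviving strategies — General Rowe: {D}; General Cole: {Alpha, Gamma}.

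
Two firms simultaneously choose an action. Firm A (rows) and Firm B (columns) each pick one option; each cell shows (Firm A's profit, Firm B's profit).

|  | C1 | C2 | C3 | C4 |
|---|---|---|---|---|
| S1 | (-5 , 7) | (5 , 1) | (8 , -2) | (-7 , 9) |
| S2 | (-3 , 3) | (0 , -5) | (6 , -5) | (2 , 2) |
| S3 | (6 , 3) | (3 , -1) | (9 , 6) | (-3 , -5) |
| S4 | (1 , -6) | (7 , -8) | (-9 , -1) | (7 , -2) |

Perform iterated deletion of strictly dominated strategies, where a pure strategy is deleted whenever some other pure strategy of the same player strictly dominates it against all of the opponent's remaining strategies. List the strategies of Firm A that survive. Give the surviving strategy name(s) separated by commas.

S2, S3, S4

Column C2 is eliminated: C1 beats it against every remaining row (S1: 7>1, S2: 3>-5, S3: 3>-1, S4: -6>-8).
For Firm A, S3 strictly dominates S1 on the remaining columns (C1: 6>-5, C3: 9>8, C4: -3>-7); eliminate S1.
Among the remaining strategies, none is strictly dominated by another pure strategy of the same player, so the elimination stops.
Surviving strategies — Firm A: {S2, S3, S4}; Firm B: {C1, C3, C4}.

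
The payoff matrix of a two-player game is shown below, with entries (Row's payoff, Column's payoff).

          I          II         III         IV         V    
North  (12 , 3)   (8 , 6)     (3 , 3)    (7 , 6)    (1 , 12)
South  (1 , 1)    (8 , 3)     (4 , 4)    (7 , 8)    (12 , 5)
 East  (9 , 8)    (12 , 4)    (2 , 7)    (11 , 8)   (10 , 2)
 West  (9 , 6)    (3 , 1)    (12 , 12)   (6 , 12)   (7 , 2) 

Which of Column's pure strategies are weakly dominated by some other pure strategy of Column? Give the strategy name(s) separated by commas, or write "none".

I, II, III

IV weakly dominates I — North: 6>3, South: 8>1, East: 8=8, West: 12>6.
II: dominated, since IV does at least as well everywhere (North: 6=6, South: 8>3, East: 8>4, West: 12>1).
III: dominated, since IV does at least as well everywhere (North: 6>3, South: 8>4, East: 8>7, West: 12=12).
IV: no other strategy beats it everywhere (I at North (6>3); II at South (8>3); III at North (6>3); V at South (8>5)).
V: no other strategy beats it everywhere (I at North (12>3); II at North (12>6); III at North (12>3); IV at North (12>6)).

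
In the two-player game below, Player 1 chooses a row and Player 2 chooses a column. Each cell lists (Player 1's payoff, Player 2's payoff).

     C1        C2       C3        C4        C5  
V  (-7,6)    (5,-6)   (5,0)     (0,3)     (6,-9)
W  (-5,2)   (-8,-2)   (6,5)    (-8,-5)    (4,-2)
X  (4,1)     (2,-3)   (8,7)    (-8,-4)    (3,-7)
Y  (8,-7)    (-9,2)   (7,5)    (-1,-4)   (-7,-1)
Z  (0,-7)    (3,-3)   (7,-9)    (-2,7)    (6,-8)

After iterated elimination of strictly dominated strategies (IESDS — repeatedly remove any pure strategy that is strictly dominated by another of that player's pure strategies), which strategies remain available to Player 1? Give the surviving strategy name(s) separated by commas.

V, X, Y, Z

Row W is eliminated: Z beats it against every remaining column (C1: 0>-5, C2: 3>-8, C3: 7>6, C4: -2>-8, C5: 6>4).
Player 2's strategy C5 is strictly dominated by C2 (V: -6>-9, X: -3>-7, Y: 2>-1, Z: -3>-8) and is removed.
Among the remaining strategies, none is strictly dominated by another pure strategy of the same player, so the elimination stops.
Surviving strategies — Player 1: {V, X, Y, Z}; Player 2: {C1, C2, C3, C4}.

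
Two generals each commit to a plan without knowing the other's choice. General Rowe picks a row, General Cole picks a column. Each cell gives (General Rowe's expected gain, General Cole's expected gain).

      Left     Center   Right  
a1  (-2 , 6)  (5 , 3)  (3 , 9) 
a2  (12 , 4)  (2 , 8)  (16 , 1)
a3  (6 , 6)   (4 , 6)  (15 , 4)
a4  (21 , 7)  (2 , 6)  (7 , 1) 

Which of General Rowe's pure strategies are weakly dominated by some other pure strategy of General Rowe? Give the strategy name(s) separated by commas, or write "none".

a1: no other strategy beats it everywhere (a2 at Center (5>2); a3 at Center (5>4); a4 at Center (5>2)).
a2 is not dominated — it holds its own against a1 at Left (12>-2); a3 at Left (12>6); a4 at Right (16>7).
a3 is not dominated — it holds its own against a1 at Left (6>-2); a2 at Center (4>2); a4 at Center (4>2).
Nothing dominates a4: a1 at Left (21>-2); a2 at Left (21>12); a3 at Left (21>6).

none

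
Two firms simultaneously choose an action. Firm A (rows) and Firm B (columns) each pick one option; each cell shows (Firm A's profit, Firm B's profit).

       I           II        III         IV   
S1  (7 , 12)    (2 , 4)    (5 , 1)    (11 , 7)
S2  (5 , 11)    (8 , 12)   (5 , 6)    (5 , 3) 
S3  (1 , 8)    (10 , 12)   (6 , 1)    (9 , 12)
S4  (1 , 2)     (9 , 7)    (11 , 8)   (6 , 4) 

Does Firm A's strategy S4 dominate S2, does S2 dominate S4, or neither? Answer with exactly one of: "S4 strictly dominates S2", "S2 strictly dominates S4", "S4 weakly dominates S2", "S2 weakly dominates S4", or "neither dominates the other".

S4's payoffs vs S2's, by Firm B's action — I: 1<5, II: 9>8, III: 11>5, IV: 6>5.
S4 does better at II, III, IV but worse at I; neither strategy dominates the other.

neither dominates the other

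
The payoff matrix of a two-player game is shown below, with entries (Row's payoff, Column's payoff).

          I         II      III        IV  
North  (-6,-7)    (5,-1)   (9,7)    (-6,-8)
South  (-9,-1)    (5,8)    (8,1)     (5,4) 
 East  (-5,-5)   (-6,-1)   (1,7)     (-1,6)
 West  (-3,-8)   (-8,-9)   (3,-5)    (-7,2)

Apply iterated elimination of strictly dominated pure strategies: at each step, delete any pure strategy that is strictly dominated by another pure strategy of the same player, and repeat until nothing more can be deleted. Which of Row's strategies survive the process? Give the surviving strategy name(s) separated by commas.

Column I is eliminated: III beats it against every remaining row (North: 7>-7, South: 1>-1, East: 7>-5, West: -5>-8).
For Row, South strictly dominates East on the remaining columns (II: 5>-6, III: 8>1, IV: 5>-1); eliminate East.
Row's strategy West is strictly dominated by North (II: 5>-8, III: 9>3, IV: -6>-7) and is removed.
For Column, II strictly dominates IV on the remaining rows (North: -1>-8, South: 8>4); eliminate IV.
Among the remaining strategies, none is strictly dominated by another pure strategy of the same player, so the elimination stops.
Surviving strategies — Row: {North, South}; Column: {II, III}.

North, South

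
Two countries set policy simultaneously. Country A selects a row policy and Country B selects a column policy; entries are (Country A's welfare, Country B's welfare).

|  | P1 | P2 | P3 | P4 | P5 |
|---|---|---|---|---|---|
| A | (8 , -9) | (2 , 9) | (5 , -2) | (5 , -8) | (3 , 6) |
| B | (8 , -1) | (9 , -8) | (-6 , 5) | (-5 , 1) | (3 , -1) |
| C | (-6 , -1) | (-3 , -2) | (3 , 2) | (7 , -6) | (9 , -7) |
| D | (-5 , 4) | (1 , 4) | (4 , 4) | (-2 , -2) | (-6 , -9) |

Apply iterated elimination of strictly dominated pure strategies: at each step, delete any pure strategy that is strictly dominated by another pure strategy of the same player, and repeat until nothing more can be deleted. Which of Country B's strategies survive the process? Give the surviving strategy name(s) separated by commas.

P2, P3, P5

Country A's strategy D is strictly dominated by A (P1: 8>-5, P2: 2>1, P3: 5>4, P4: 5>-2, P5: 3>-6) and is removed.
Column P1 is eliminated: P3 beats it against every remaining row (A: -2>-9, B: 5>-1, C: 2>-1).
For Country B, P3 strictly dominates P4 on the remaining rows (A: -2>-8, B: 5>1, C: 2>-6); eliminate P4.
Among the remaining strategies, none is strictly dominated by another pure strategy of the same player, so the elimination stops.
Surviving strategies — Country A: {A, B, C}; Country B: {P2, P3, P5}.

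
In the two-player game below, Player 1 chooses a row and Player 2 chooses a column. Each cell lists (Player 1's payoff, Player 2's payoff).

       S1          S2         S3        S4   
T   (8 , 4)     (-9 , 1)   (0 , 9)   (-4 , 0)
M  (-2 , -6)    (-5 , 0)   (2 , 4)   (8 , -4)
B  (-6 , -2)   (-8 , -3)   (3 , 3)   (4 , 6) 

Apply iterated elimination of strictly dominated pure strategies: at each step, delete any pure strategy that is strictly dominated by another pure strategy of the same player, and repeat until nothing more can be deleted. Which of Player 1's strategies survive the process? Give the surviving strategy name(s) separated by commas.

Player 2's strategy S1 is strictly dominated by S3 (T: 9>4, M: 4>-6, B: 3>-2) and is removed.
Player 1's strategy T is strictly dominated by M (S2: -5>-9, S3: 2>0, S4: 8>-4) and is removed.
Player 2's strategy S2 is strictly dominated by S3 (M: 4>0, B: 3>-3) and is removed.
Among the remaining strategies, none is strictly dominated by another pure strategy of the same player, so the elimination stops.
Surviving strategies — Player 1: {M, B}; Player 2: {S3, S4}.

M, B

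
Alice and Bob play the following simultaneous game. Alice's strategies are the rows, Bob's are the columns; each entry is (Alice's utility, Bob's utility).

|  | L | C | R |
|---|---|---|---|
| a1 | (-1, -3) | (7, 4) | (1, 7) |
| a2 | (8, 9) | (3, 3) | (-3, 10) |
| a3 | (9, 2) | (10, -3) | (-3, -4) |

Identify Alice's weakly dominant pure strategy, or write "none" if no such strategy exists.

a1 fails to dominate a2 at L (-1<8).
a2 fails to dominate a1 at C (3<7).
a3 fails to dominate a1 at R (-3<1).
No single strategy dominates all the others.

none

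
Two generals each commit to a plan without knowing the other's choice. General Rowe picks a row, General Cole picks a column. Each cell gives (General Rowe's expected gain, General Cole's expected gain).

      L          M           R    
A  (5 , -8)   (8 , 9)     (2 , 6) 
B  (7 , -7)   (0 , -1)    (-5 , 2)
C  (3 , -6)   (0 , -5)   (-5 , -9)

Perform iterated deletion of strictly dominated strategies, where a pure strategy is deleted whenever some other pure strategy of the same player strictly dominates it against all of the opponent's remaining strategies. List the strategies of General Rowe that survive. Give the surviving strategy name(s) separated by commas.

For General Rowe, A strictly dominates C on the remaining columns (L: 5>3, M: 8>0, R: 2>-5); eliminate C.
For General Cole, M strictly dominates L on the remaining rows (A: 9>-8, B: -1>-7); eliminate L.
General Rowe's strategy B is strictly dominated by A (M: 8>0, R: 2>-5) and is removed.
Column R is eliminated: M beats it against every remaining row (A: 9>6).
Among the remaining strategies, none is strictly dominated by another pure strategy of the same player, so the elimination stops.
Surviving strategies — General Rowe: {A}; General Cole: {M}.

A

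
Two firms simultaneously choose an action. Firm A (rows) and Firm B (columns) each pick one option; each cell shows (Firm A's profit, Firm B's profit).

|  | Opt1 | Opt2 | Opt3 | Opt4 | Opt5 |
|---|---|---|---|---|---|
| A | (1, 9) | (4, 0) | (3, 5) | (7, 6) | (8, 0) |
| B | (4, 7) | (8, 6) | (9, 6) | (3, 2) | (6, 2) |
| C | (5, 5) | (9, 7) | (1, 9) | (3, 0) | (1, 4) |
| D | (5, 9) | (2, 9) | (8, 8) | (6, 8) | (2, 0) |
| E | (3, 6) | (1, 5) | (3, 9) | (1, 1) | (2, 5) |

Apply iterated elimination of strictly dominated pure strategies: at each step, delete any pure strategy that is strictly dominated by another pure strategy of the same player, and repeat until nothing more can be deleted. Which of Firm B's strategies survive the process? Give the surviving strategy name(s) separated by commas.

For Firm A, B strictly dominates E on the remaining columns (Opt1: 4>3, Opt2: 8>1, Opt3: 9>3, Opt4: 3>1, Opt5: 6>2); eliminate E.
Column Opt4 is eliminated: Opt1 beats it against every remaining row (A: 9>6, B: 7>2, C: 5>0, D: 9>8).
For Firm B, Opt1 strictly dominates Opt5 on the remaining rows (A: 9>0, B: 7>2, C: 5>4, D: 9>0); eliminate Opt5.
For Firm A, B strictly dominates A on the remaining columns (Opt1: 4>1, Opt2: 8>4, Opt3: 9>3); eliminate A.
Among the remaining strategies, none is strictly dominated by another pure strategy of the same player, so the elimination stops.
Surviving strategies — Firm A: {B, C, D}; Firm B: {Opt1, Opt2, Opt3}.

Opt1, Opt2, Opt3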